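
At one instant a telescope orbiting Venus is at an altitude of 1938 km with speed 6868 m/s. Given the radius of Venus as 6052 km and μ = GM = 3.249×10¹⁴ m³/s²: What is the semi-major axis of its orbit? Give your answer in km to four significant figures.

r = 6052 + 1938 = 7990.0 km = 7.990×10⁶ m.
Vis-viva rearranged: 1/a = 2/r − v²/μ = 2.503×10⁻⁷ − 1.452×10⁻⁷ = 1.051×10⁻⁷ m⁻¹.
a = 9.512×10⁶ m = 9511.9 km.

a ≈ 9512 km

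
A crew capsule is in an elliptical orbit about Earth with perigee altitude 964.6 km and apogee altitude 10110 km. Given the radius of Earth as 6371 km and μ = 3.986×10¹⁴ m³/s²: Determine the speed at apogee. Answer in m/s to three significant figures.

r_p = 6371 + 964.6 = 7335.6 km = 7.3356×10⁶ m.
r_a = 6371 + 10110 = 16481 km = 1.6481×10⁷ m.
Semi-major axis a = (r_p + r_a)/2 = 11908 km = 1.191×10⁷ m.
Vis-viva: v² = μ(2/r − 1/a) = 3.986×10¹⁴ × (1.214×10⁻⁷ − 8.398×10⁻⁸) = 1.490×10⁷ m²/s².
v = 3860 m/s.

v ≈ 3860 m/s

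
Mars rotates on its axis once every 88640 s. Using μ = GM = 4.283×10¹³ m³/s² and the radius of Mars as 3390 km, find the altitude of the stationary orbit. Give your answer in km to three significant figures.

A synchronous orbit has period T, so by Kepler's third law a = (μT²/4π²)^(1/3).
μT²/4π² = 4.283×10¹³ × (8.864×10⁴)² / 39.48 = 8.524×10²¹ m³.
a = 2.043×10⁷ m = 20428 km.
Altitude h = a − R = 20428 − 3390 = 17038 km.

h_sync ≈ 17000 km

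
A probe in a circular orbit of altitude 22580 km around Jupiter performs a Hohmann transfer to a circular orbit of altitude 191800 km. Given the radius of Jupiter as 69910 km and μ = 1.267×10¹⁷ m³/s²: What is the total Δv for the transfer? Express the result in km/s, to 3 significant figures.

Δv_total ≈ 14.1 km/s

r₁ = 69910 + 22580 = 92490 km = 9.2490×10⁷ m.
r₂ = 69910 + 191800 = 261710 km = 2.6171×10⁸ m.
Transfer ellipse a_t = (r₁ + r₂)/2 = 1.771×10⁸ m.
At r₁: circular v_c1 = √(μ/r₁) = 37010 m/s; transfer-perijove v_p = √[μ(2/r₁ − 1/a_t)] = 44990 m/s.
Δv₁ = v_p − v_c1 = 7981 m/s.
At r₂: circular v_c2 = √(μ/r₂) = 22000 m/s; transfer-apojove v_a = √[μ(2/r₂ − 1/a_t)] = 15900 m/s.
Δv₂ = v_c2 − v_a = 6102 m/s.
Total Δv = Δv₁ + Δv₂ = 14080 m/s = 14.08 km/s.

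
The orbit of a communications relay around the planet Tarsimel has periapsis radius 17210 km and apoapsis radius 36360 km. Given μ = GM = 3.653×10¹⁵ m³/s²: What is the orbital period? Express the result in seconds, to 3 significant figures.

Semi-major axis a = (r_p + r_a)/2 = (17210 + 36360)/2 = 26785 km = 2.678×10⁷ m.
By Kepler's third law T = 2π√(a³/μ) = 2π × 2.294×10³ = 1.441×10⁴ s.

T ≈ 14400 seconds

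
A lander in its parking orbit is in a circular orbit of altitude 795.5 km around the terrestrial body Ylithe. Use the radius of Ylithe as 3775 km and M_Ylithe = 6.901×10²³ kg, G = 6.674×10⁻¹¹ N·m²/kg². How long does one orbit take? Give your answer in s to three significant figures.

μ = GM = 6.674×10⁻¹¹ × 6.901×10²³ = 4.606×10¹³ m³/s².
r = 3775 + 795.5 = 4570.5 km = 4.5705×10⁶ m.
Kepler's third law: T = 2π√(r³/μ) = 2π√((4.570×10⁶)³ / 4.606×10¹³).
r³/μ = 2.073×10⁶ s², so T = 2π × 1.440×10³ = 9.046×10³ s.

T ≈ 9050 s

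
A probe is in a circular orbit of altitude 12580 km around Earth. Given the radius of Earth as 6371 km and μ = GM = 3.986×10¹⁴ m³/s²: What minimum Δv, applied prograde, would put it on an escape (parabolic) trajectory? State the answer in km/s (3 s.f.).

Δv ≈ 1.90 km/s

r = 6371 + 12580 = 18951 km = 1.8951×10⁷ m.
Circular speed v_c = √(μ/r) = 4586 m/s.
Escape speed v_esc = √(2μ/r) = √2 × v_c = 6486 m/s.
Δv = v_esc − v_c = 1900 m/s = 1.900 km/s.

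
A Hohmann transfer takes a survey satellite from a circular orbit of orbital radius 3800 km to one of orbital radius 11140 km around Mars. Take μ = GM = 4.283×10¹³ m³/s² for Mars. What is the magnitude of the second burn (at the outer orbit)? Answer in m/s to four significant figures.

Δv ≈ 562.3 m/s

r₁ = 3800 km = 3.800×10⁶ m.
r₂ = 11140 km = 1.114×10⁷ m.
Transfer ellipse a_t = (r₁ + r₂)/2 = 7.470×10⁶ m.
At r₁: circular v_c1 = √(μ/r₁) = 3357 m/s; transfer-periapsis v_p = √[μ(2/r₁ − 1/a_t)] = 4100 m/s.
At r₂: circular v_c2 = √(μ/r₂) = 1961 m/s; transfer-apoapsis v_a = √[μ(2/r₂ − 1/a_t)] = 1399 m/s.
Δv₂ = v_c2 − v_a = 562.3 m/s.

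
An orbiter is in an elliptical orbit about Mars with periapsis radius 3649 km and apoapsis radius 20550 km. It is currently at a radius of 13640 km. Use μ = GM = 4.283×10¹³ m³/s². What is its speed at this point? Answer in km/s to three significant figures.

Semi-major axis a = (r_p + r_a)/2 = 12100 km = 1.210×10⁷ m.
Vis-viva: v² = μ(2/r − 1/a) = 4.283×10¹³ × (1.466×10⁻⁷ − 8.265×10⁻⁸) = 2.740×10⁶ m²/s².
v = 1655 m/s = 1.655 km/s.

v ≈ 1.66 km/s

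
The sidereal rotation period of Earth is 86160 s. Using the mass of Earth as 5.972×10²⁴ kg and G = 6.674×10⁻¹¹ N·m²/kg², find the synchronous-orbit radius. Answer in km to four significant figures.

μ = GM = 6.674×10⁻¹¹ × 5.972×10²⁴ = 3.986×10¹⁴ m³/s².
A synchronous orbit has period T, so by Kepler's third law a = (μT²/4π²)^(1/3).
μT²/4π² = 3.986×10¹⁴ × (8.616×10⁴)² / 39.48 = 7.495×10²² m³.
a = 4.216×10⁷ m = 42162 km.

r_sync ≈ 42160 km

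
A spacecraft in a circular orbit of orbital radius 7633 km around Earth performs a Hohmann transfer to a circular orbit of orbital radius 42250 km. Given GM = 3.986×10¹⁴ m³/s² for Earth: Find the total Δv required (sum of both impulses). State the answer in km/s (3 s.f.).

Δv_total ≈ 3.55 km/s

r₁ = 7633 km = 7.633×10⁶ m.
r₂ = 42250 km = 4.225×10⁷ m.
Transfer ellipse a_t = (r₁ + r₂)/2 = 2.494×10⁷ m.
At r₁: circular v_c1 = √(μ/r₁) = 7226 m/s; transfer-perigee v_p = √[μ(2/r₁ − 1/a_t)] = 9405 m/s.
Δv₁ = v_p − v_c1 = 2179 m/s.
At r₂: circular v_c2 = √(μ/r₂) = 3072 m/s; transfer-apogee v_a = √[μ(2/r₂ − 1/a_t)] = 1699 m/s.
Δv₂ = v_c2 − v_a = 1372 m/s.
Total Δv = Δv₁ + Δv₂ = 3551 m/s = 3.551 km/s.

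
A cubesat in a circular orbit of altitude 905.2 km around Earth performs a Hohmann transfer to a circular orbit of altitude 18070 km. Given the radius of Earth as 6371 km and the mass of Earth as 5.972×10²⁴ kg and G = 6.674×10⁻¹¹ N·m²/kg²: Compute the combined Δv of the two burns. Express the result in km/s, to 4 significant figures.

Δv_total ≈ 3.090 km/s

μ = GM = 6.674×10⁻¹¹ × 5.972×10²⁴ = 3.986×10¹⁴ m³/s².
r₁ = 6371 + 905.2 = 7276.2 km = 7.2762×10⁶ m.
r₂ = 6371 + 18070 = 24441 km = 2.4441×10⁷ m.
Transfer ellipse a_t = (r₁ + r₂)/2 = 1.586×10⁷ m.
At r₁: circular v_c1 = √(μ/r₁) = 7401 m/s; transfer-perigee v_p = √[μ(2/r₁ − 1/a_t)] = 9188 m/s.
Δv₁ = v_p − v_c1 = 1787 m/s.
At r₂: circular v_c2 = √(μ/r₂) = 4038 m/s; transfer-apogee v_a = √[μ(2/r₂ − 1/a_t)] = 2735 m/s.
Δv₂ = v_c2 − v_a = 1303 m/s.
Total Δv = Δv₁ + Δv₂ = 3090 m/s = 3.090 km/s.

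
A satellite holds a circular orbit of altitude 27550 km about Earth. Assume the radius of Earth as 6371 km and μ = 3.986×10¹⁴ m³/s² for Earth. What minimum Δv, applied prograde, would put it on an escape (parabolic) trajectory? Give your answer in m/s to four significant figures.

Δv ≈ 1420 m/s

r = 6371 + 27550 = 33921 km = 3.3921×10⁷ m.
Circular speed v_c = √(μ/r) = 3428 m/s.
Escape speed v_esc = √(2μ/r) = √2 × v_c = 4848 m/s.
Δv = v_esc − v_c = 1420 m/s.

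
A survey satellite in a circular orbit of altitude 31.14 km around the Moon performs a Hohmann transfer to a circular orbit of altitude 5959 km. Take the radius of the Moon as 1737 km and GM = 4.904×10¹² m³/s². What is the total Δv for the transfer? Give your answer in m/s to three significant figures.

Δv_total ≈ 769 m/s

r₁ = 1737 + 31.14 = 1768.1 km = 1.7681×10⁶ m.
r₂ = 1737 + 5959 = 7696.0 km = 7.6960×10⁶ m.
Transfer ellipse a_t = (r₁ + r₂)/2 = 4.732×10⁶ m.
At r₁: circular v_c1 = √(μ/r₁) = 1665 m/s; transfer-perilune v_p = √[μ(2/r₁ − 1/a_t)] = 2124 m/s.
Δv₁ = v_p − v_c1 = 458.5 m/s.
At r₂: circular v_c2 = √(μ/r₂) = 798.3 m/s; transfer-apolune v_a = √[μ(2/r₂ − 1/a_t)] = 488.0 m/s.
Δv₂ = v_c2 − v_a = 310.3 m/s.
Total Δv = Δv₁ + Δv₂ = 768.8 m/s.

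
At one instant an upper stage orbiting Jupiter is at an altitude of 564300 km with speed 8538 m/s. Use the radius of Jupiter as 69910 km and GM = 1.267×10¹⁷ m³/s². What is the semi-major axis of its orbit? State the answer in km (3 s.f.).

r = 69910 + 564300 = 6.3421×10⁵ km = 6.342×10⁸ m.
Vis-viva rearranged: 1/a = 2/r − v²/μ = 3.154×10⁻⁹ − 5.754×10⁻¹⁰ = 2.578×10⁻⁹ m⁻¹.
a = 3.879×10⁸ m = 3.8787×10⁵ km.

a ≈ 3.88×10⁵ km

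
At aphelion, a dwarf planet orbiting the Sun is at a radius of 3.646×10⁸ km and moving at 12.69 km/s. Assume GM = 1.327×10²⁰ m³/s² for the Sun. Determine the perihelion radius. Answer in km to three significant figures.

r_a = 3.646×10¹¹ m.
Specific energy ε = v²/2 − μ/r = -2.834×10⁸ J/kg, so a = −μ/(2ε) = 2.341×10¹¹ m.
The apsides satisfy r_p + r_a = 2a, so the perihelion radius is 2a − r_a = 1.036×10¹¹ m = 1.0357×10⁸ km.

perihelion radius ≈ 1.04×10⁸ km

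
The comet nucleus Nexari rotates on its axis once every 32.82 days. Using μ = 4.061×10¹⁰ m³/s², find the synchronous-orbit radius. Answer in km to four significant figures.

r_sync ≈ 20220 km

T = 32.82 days = 2.836×10⁶ s.
A synchronous orbit has period T, so by Kepler's third law a = (μT²/4π²)^(1/3).
μT²/4π² = 4.061×10¹⁰ × (2.836×10⁶)² / 39.48 = 8.271×10²¹ m³.
a = 2.022×10⁷ m = 20224 km.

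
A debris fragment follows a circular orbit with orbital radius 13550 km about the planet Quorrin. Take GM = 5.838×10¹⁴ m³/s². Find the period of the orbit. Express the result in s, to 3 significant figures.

T ≈ 13000 s

r = 13550 km = 1.355×10⁷ m.
Kepler's third law: T = 2π√(r³/μ) = 2π√((1.355×10⁷)³ / 5.838×10¹⁴).
r³/μ = 4.261×10⁶ s², so T = 2π × 2.064×10³ = 1.297×10⁴ s.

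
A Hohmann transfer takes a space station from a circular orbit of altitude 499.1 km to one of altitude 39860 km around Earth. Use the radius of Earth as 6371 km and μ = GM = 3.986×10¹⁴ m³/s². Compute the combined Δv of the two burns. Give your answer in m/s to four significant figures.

r₁ = 6371 + 499.1 = 6870.1 km = 6.8701×10⁶ m.
r₂ = 6371 + 39860 = 46231 km = 4.6231×10⁷ m.
Transfer ellipse a_t = (r₁ + r₂)/2 = 2.655×10⁷ m.
At r₁: circular v_c1 = √(μ/r₁) = 7617 m/s; transfer-perigee v_p = √[μ(2/r₁ − 1/a_t)] = 10050 m/s.
Δv₁ = v_p − v_c1 = 2434 m/s.
At r₂: circular v_c2 = √(μ/r₂) = 2936 m/s; transfer-apogee v_a = √[μ(2/r₂ − 1/a_t)] = 1494 m/s.
Δv₂ = v_c2 − v_a = 1443 m/s.
Total Δv = Δv₁ + Δv₂ = 3877 m/s.

Δv_total ≈ 3877 m/s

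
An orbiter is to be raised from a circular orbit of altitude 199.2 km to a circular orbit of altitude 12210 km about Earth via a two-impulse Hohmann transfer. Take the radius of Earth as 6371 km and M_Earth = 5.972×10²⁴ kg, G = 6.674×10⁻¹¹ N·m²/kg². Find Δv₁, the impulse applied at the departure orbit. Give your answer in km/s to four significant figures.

μ = GM = 6.674×10⁻¹¹ × 5.972×10²⁴ = 3.986×10¹⁴ m³/s².
r₁ = 6371 + 199.2 = 6570.2 km = 6.5702×10⁶ m.
r₂ = 6371 + 12210 = 18581 km = 1.8581×10⁷ m.
Transfer ellipse a_t = (r₁ + r₂)/2 = 1.258×10⁷ m.
At r₁: circular v_c1 = √(μ/r₁) = 7789 m/s; transfer-perigee v_p = √[μ(2/r₁ − 1/a_t)] = 9467 m/s.
Δv₁ = v_p − v_c1 = 1679 m/s.
= 1.679 km/s.

Δv ≈ 1.679 km/s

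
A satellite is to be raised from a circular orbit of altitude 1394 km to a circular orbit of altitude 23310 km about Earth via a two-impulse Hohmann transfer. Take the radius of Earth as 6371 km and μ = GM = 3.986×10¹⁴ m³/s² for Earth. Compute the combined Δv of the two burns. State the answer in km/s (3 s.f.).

r₁ = 6371 + 1394 = 7765.0 km = 7.7650×10⁶ m.
r₂ = 6371 + 23310 = 29681 km = 2.9681×10⁷ m.
Transfer ellipse a_t = (r₁ + r₂)/2 = 1.872×10⁷ m.
At r₁: circular v_c1 = √(μ/r₁) = 7165 m/s; transfer-perigee v_p = √[μ(2/r₁ − 1/a_t)] = 9021 m/s.
Δv₁ = v_p − v_c1 = 1856 m/s.
At r₂: circular v_c2 = √(μ/r₂) = 3665 m/s; transfer-apogee v_a = √[μ(2/r₂ − 1/a_t)] = 2360 m/s.
Δv₂ = v_c2 − v_a = 1305 m/s.
Total Δv = Δv₁ + Δv₂ = 3161 m/s = 3.161 km/s.

Δv_total ≈ 3.16 km/s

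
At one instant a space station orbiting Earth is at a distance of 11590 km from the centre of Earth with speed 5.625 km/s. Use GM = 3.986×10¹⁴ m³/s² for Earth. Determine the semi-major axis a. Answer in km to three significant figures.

r = 1.159×10⁷ m.
Specific orbital energy ε = v²/2 − μ/r = (5625)²/2 − 3.986×10¹⁴/1.159×10⁷ = -1.857×10⁷ J/kg.
Since ε = −μ/(2a), a = −μ/(2ε) = 1.073×10⁷ m = 10732 km.

a ≈ 10700 km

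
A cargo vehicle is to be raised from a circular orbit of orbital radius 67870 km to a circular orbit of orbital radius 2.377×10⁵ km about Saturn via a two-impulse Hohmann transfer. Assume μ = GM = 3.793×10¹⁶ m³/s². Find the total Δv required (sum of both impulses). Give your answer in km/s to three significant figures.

r₁ = 67870 km = 6.787×10⁷ m.
r₂ = 2.377×10⁵ km = 2.377×10⁸ m.
Transfer ellipse a_t = (r₁ + r₂)/2 = 1.528×10⁸ m.
At r₁: circular v_c1 = √(μ/r₁) = 23640 m/s; transfer-perikrone v_p = √[μ(2/r₁ − 1/a_t)] = 29490 m/s.
Δv₁ = v_p − v_c1 = 5846 m/s.
At r₂: circular v_c2 = √(μ/r₂) = 12630 m/s; transfer-apokrone v_a = √[μ(2/r₂ − 1/a_t)] = 8419 m/s.
Δv₂ = v_c2 − v_a = 4213 m/s.
Total Δv = Δv₁ + Δv₂ = 10060 m/s = 10.06 km/s.

Δv_total ≈ 10.1 km/s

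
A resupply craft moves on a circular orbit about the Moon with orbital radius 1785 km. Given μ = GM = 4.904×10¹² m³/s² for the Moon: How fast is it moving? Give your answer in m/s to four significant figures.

v ≈ 1658 m/s

r = 1785 km = 1.785×10⁶ m.
For a circular orbit v = √(μ/r) = √(4.904×10¹² / 1.785×10⁶) = √(2.747×10⁶) = 1658 m/s.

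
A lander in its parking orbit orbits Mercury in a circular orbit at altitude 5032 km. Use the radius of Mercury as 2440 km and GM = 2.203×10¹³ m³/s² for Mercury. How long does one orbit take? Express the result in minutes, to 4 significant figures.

T ≈ 455.7 minutes

r = 2440 + 5032 = 7472.0 km = 7.4720×10⁶ m.
Kepler's third law: T = 2π√(r³/μ) = 2π√((7.472×10⁶)³ / 2.203×10¹³).
r³/μ = 1.894×10⁷ s², so T = 2π × 4.352×10³ = 2.734×10⁴ s.
Converting: 2.734×10⁴ s ÷ 60.00 = 455.7 minutes.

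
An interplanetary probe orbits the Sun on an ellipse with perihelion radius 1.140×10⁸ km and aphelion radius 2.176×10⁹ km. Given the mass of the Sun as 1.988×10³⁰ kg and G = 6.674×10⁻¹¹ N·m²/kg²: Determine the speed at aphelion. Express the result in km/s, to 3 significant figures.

μ = GM = 6.674×10⁻¹¹ × 1.988×10³⁰ = 1.327×10²⁰ m³/s².
Semi-major axis a = (r_p + r_a)/2 = 1.1450×10⁹ km = 1.145×10¹² m.
Vis-viva: v² = μ(2/r − 1/a) = 1.327×10²⁰ × (9.191×10⁻¹³ − 8.734×10⁻¹³) = 6.071×10⁶ m²/s².
v = 2464 m/s = 2.464 km/s.

v ≈ 2.46 km/s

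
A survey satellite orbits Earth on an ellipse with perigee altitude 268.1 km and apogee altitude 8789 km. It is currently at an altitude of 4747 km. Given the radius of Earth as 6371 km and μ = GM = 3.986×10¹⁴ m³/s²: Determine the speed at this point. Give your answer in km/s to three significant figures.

r_p = 6371 + 268.1 = 6639.1 km = 6.6391×10⁶ m.
r_a = 6371 + 8789 = 15160 km = 1.5160×10⁷ m.
r = 6371 + 4747 = 11118 km = 1.112×10⁷ m.
Semi-major axis a = (r_p + r_a)/2 = 10900 km = 1.090×10⁷ m.
Vis-viva: v² = μ(2/r − 1/a) = 3.986×10¹⁴ × (1.799×10⁻⁷ − 9.175×10⁻⁸) = 3.513×10⁷ m²/s².
v = 5927 m/s = 5.927 km/s.

v ≈ 5.93 km/s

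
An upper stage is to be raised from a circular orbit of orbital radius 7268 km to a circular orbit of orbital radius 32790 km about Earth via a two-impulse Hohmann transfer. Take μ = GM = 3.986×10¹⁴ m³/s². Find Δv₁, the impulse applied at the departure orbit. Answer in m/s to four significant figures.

r₁ = 7268 km = 7.268×10⁶ m.
r₂ = 32790 km = 3.279×10⁷ m.
Transfer ellipse a_t = (r₁ + r₂)/2 = 2.003×10⁷ m.
At r₁: circular v_c1 = √(μ/r₁) = 7406 m/s; transfer-perigee v_p = √[μ(2/r₁ − 1/a_t)] = 9476 m/s.
Δv₁ = v_p − v_c1 = 2070 m/s.

Δv ≈ 2070 m/s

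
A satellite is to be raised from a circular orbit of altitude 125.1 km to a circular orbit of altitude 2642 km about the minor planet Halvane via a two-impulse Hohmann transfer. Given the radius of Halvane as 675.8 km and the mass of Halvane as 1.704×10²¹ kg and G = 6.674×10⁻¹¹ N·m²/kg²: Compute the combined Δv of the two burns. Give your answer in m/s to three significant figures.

μ = GM = 6.674×10⁻¹¹ × 1.704×10²¹ = 1.137×10¹¹ m³/s².
r₁ = 675.8 + 125.1 = 800.90 km = 8.0090×10⁵ m.
r₂ = 675.8 + 2642 = 3317.8 km = 3.3178×10⁶ m.
Transfer ellipse a_t = (r₁ + r₂)/2 = 2.059×10⁶ m.
At r₁: circular v_c1 = √(μ/r₁) = 376.8 m/s; transfer-periapsis v_p = √[μ(2/r₁ − 1/a_t)] = 478.3 m/s.
Δv₁ = v_p − v_c1 = 101.5 m/s.
At r₂: circular v_c2 = √(μ/r₂) = 185.1 m/s; transfer-apoapsis v_a = √[μ(2/r₂ − 1/a_t)] = 115.5 m/s.
Δv₂ = v_c2 − v_a = 69.68 m/s.
Total Δv = Δv₁ + Δv₂ = 171.2 m/s.

Δv_total ≈ 171 m/s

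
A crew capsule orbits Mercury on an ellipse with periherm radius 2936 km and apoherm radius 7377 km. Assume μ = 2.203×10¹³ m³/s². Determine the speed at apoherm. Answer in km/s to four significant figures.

Semi-major axis a = (r_p + r_a)/2 = 5156.5 km = 5.156×10⁶ m.
Vis-viva: v² = μ(2/r − 1/a) = 2.203×10¹³ × (2.711×10⁻⁷ − 1.939×10⁻⁷) = 1.700×10⁶ m²/s².
v = 1304 m/s = 1.304 km/s.

v ≈ 1.304 km/s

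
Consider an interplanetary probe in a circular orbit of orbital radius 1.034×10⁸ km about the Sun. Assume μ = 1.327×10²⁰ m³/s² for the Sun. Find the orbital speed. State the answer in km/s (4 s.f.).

v ≈ 35.82 km/s

r = 1.034×10⁸ km = 1.034×10¹¹ m.
For a circular orbit v = √(μ/r) = √(1.327×10²⁰ / 1.034×10¹¹) = √(1.283×10⁹) = 35820 m/s.
That is 35.82 km/s.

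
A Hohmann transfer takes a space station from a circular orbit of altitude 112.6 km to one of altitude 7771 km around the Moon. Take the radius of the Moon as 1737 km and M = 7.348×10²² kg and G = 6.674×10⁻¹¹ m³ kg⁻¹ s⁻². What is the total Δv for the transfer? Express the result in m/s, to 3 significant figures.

Δv_total ≈ 787 m/s

μ = GM = 6.674×10⁻¹¹ × 7.348×10²² = 4.904×10¹² m³/s².
r₁ = 1737 + 112.6 = 1849.6 km = 1.8496×10⁶ m.
r₂ = 1737 + 7771 = 9508.0 km = 9.5080×10⁶ m.
Transfer ellipse a_t = (r₁ + r₂)/2 = 5.679×10⁶ m.
At r₁: circular v_c1 = √(μ/r₁) = 1628 m/s; transfer-perilune v_p = √[μ(2/r₁ − 1/a_t)] = 2107 m/s.
Δv₁ = v_p − v_c1 = 478.6 m/s.
At r₂: circular v_c2 = √(μ/r₂) = 718.2 m/s; transfer-apolune v_a = √[μ(2/r₂ − 1/a_t)] = 409.9 m/s.
Δv₂ = v_c2 − v_a = 308.3 m/s.
Total Δv = Δv₁ + Δv₂ = 786.9 m/s.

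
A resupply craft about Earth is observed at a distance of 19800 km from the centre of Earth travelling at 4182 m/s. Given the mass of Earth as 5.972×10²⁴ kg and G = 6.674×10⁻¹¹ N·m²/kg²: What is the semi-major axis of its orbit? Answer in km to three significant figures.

a ≈ 17500 km

μ = GM = 6.674×10⁻¹¹ × 5.972×10²⁴ = 3.986×10¹⁴ m³/s².
r = 1.980×10⁷ m.
Vis-viva rearranged: 1/a = 2/r − v²/μ = 1.010×10⁻⁷ − 4.388×10⁻⁸ = 5.713×10⁻⁸ m⁻¹.
a = 1.750×10⁷ m = 17504 km.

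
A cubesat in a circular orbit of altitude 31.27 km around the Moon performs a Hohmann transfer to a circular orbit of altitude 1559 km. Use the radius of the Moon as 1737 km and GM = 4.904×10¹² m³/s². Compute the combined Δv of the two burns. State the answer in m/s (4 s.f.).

r₁ = 1737 + 31.27 = 1768.3 km = 1.7683×10⁶ m.
r₂ = 1737 + 1559 = 3296.0 km = 3.2960×10⁶ m.
Transfer ellipse a_t = (r₁ + r₂)/2 = 2.532×10⁶ m.
At r₁: circular v_c1 = √(μ/r₁) = 1665 m/s; transfer-perilune v_p = √[μ(2/r₁ − 1/a_t)] = 1900 m/s.
Δv₁ = v_p − v_c1 = 234.7 m/s.
At r₂: circular v_c2 = √(μ/r₂) = 1220 m/s; transfer-apolune v_a = √[μ(2/r₂ − 1/a_t)] = 1019 m/s.
Δv₂ = v_c2 − v_a = 200.5 m/s.
Total Δv = Δv₁ + Δv₂ = 435.1 m/s.

Δv_total ≈ 435.1 m/s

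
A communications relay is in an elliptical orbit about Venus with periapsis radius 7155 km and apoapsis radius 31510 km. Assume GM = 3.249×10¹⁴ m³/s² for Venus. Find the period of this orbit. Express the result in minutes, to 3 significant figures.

T ≈ 494 minutes

Semi-major axis a = (r_p + r_a)/2 = (7155.0 + 31510)/2 = 19332 km = 1.933×10⁷ m.
By Kepler's third law T = 2π√(a³/μ) = 2π × 4.716×10³ = 2.963×10⁴ s.
= 493.8 minutes.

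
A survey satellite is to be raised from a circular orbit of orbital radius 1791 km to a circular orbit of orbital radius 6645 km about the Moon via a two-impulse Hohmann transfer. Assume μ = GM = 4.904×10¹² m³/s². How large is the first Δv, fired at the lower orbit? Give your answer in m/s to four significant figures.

r₁ = 1791 km = 1.791×10⁶ m.
r₂ = 6645 km = 6.645×10⁶ m.
Transfer ellipse a_t = (r₁ + r₂)/2 = 4.218×10⁶ m.
At r₁: circular v_c1 = √(μ/r₁) = 1655 m/s; transfer-perilune v_p = √[μ(2/r₁ − 1/a_t)] = 2077 m/s.
Δv₁ = v_p − v_c1 = 422.2 m/s.

Δv ≈ 422.2 m/s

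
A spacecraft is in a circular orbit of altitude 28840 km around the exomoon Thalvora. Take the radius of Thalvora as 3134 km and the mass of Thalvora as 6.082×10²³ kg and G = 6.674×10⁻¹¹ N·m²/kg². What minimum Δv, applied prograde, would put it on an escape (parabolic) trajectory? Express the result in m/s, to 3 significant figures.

Δv ≈ 467 m/s

μ = GM = 6.674×10⁻¹¹ × 6.082×10²³ = 4.059×10¹³ m³/s².
r = 3134 + 28840 = 31974 km = 3.1974×10⁷ m.
Circular speed v_c = √(μ/r) = 1127 m/s.
Escape speed v_esc = √(2μ/r) = √2 × v_c = 1593 m/s.
Δv = v_esc − v_c = 466.7 m/s.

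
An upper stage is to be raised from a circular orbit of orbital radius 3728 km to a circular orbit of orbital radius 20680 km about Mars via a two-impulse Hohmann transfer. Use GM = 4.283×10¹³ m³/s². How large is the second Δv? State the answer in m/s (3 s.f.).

r₁ = 3728 km = 3.728×10⁶ m.
r₂ = 20680 km = 2.068×10⁷ m.
Transfer ellipse a_t = (r₁ + r₂)/2 = 1.220×10⁷ m.
At r₁: circular v_c1 = √(μ/r₁) = 3390 m/s; transfer-periapsis v_p = √[μ(2/r₁ − 1/a_t)] = 4412 m/s.
At r₂: circular v_c2 = √(μ/r₂) = 1439 m/s; transfer-apoapsis v_a = √[μ(2/r₂ − 1/a_t)] = 795.4 m/s.
Δv₂ = v_c2 − v_a = 643.7 m/s.

Δv ≈ 644 m/s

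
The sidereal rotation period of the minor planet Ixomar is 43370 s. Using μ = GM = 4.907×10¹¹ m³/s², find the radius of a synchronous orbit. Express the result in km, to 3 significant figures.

A synchronous orbit has period T, so by Kepler's third law a = (μT²/4π²)^(1/3).
μT²/4π² = 4.907×10¹¹ × (4.337×10⁴)² / 39.48 = 2.338×10¹⁹ m³.
a = 2.859×10⁶ m = 2859.4 km.

r_sync ≈ 2860 km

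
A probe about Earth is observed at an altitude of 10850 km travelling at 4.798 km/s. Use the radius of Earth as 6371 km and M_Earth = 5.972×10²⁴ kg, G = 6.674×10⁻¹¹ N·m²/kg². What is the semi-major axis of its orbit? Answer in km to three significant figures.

a ≈ 17100 km

μ = GM = 6.674×10⁻¹¹ × 5.972×10²⁴ = 3.986×10¹⁴ m³/s².
r = 6371 + 10850 = 17221 km = 1.722×10⁷ m.
Vis-viva rearranged: 1/a = 2/r − v²/μ = 1.161×10⁻⁷ − 5.776×10⁻⁸ = 5.838×10⁻⁸ m⁻¹.
a = 1.713×10⁷ m = 17129 km.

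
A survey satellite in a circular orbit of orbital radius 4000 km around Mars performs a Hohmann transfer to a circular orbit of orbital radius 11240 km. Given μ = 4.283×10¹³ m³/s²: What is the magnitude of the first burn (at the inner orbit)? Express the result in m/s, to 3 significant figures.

Δv ≈ 702 m/s

r₁ = 4000 km = 4.000×10⁶ m.
r₂ = 11240 km = 1.124×10⁷ m.
Transfer ellipse a_t = (r₁ + r₂)/2 = 7.620×10⁶ m.
At r₁: circular v_c1 = √(μ/r₁) = 3272 m/s; transfer-periapsis v_p = √[μ(2/r₁ − 1/a_t)] = 3974 m/s.
Δv₁ = v_p − v_c1 = 702.0 m/s.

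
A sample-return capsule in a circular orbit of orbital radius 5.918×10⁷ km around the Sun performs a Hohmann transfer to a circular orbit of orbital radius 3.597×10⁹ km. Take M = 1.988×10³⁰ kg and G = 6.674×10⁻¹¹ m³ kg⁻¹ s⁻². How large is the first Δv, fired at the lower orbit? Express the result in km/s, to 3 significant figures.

Δv ≈ 19.1 km/s

μ = GM = 6.674×10⁻¹¹ × 1.988×10³⁰ = 1.327×10²⁰ m³/s².
r₁ = 5.918×10⁷ km = 5.918×10¹⁰ m.
r₂ = 3.597×10⁹ km = 3.597×10¹² m.
Transfer ellipse a_t = (r₁ + r₂)/2 = 1.828×10¹² m.
At r₁: circular v_c1 = √(μ/r₁) = 47350 m/s; transfer-perihelion v_p = √[μ(2/r₁ − 1/a_t)] = 66420 m/s.
Δv₁ = v_p − v_c1 = 19070 m/s.
= 19.07 km/s.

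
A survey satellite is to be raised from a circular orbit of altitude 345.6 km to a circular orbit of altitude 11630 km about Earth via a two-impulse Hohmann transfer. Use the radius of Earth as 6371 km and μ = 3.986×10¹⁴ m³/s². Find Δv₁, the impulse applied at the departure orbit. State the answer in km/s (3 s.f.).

r₁ = 6371 + 345.6 = 6716.6 km = 6.7166×10⁶ m.
r₂ = 6371 + 11630 = 18001 km = 1.8001×10⁷ m.
Transfer ellipse a_t = (r₁ + r₂)/2 = 1.236×10⁷ m.
At r₁: circular v_c1 = √(μ/r₁) = 7704 m/s; transfer-perigee v_p = √[μ(2/r₁ − 1/a_t)] = 9297 m/s.
Δv₁ = v_p − v_c1 = 1594 m/s.
= 1.594 km/s.

Δv ≈ 1.59 km/s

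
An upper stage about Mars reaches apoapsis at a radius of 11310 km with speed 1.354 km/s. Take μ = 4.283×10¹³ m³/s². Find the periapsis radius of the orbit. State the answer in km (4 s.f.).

periapsis radius ≈ 3612 km

r_a = 1.131×10⁷ m.
Specific energy ε = v²/2 − μ/r = -2.870×10⁶ J/kg, so a = −μ/(2ε) = 7.461×10⁶ m.
The apsides satisfy r_p + r_a = 2a, so the periapsis radius is 2a − r_a = 3.612×10⁶ m = 3612.0 km.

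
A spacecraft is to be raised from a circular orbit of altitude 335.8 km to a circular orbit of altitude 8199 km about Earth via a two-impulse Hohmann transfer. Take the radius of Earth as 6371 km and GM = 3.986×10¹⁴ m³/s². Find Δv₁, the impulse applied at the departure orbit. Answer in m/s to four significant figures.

Δv ≈ 1313 m/s

r₁ = 6371 + 335.8 = 6706.8 km = 6.7068×10⁶ m.
r₂ = 6371 + 8199 = 14570 km = 1.4570×10⁷ m.
Transfer ellipse a_t = (r₁ + r₂)/2 = 1.064×10⁷ m.
At r₁: circular v_c1 = √(μ/r₁) = 7709 m/s; transfer-perigee v_p = √[μ(2/r₁ − 1/a_t)] = 9022 m/s.
Δv₁ = v_p − v_c1 = 1313 m/s.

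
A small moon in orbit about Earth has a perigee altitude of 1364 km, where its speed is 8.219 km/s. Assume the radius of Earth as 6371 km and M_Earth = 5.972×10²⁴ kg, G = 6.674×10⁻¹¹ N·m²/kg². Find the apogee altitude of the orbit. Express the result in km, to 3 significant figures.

apogee altitude ≈ 8350 km

μ = GM = 6.674×10⁻¹¹ × 5.972×10²⁴ = 3.986×10¹⁴ m³/s².
r_p = 6371 + 1364 = 7735.0 km = 7.735×10⁶ m.
Specific energy ε = v²/2 − μ/r = -1.775×10⁷ J/kg, so a = −μ/(2ε) = 1.123×10⁷ m.
The apsides satisfy r_p + r_a = 2a, so the apogee radius is 2a − r_p = 1.472×10⁷ m = 14717 km.
Apogee altitude = 14717 − 6371 = 8345.8 km.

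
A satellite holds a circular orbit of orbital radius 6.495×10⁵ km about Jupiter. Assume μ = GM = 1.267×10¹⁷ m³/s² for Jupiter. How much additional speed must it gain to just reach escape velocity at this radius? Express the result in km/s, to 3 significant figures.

Δv ≈ 5.79 km/s

r = 6.495×10⁵ km = 6.495×10⁸ m.
Circular speed v_c = √(μ/r) = 13970 m/s.
Escape speed v_esc = √(2μ/r) = √2 × v_c = 19750 m/s.
Δv = v_esc − v_c = 5785 m/s = 5.785 km/s.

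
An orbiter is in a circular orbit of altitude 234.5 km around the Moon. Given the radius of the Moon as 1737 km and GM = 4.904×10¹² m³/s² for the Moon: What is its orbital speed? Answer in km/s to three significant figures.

r = 1737 + 234.5 = 1971.5 km = 1.9715×10⁶ m.
For a circular orbit v = √(μ/r) = √(4.904×10¹² / 1.972×10⁶) = √(2.487×10⁶) = 1577 m/s.
That is 1.577 km/s.

v ≈ 1.58 km/s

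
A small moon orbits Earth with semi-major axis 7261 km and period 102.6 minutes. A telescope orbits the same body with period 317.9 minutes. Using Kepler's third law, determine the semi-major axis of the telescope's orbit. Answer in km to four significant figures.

a₂ ≈ 15430 km

Kepler's third law: a³ ∝ T², so a₂ = a₁ (T₂/T₁)^(2/3).
T₂/T₁ = 3.098, (T₂/T₁)^(2/3) = 2.125.
a₂ = 7261 × 2.125 = 15430 km.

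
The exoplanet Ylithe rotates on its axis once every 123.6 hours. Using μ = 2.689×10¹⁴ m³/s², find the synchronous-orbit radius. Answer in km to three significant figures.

r_sync ≈ 1.10×10⁵ km

T = 123.6 hours = 4.450×10⁵ s.
A synchronous orbit has period T, so by Kepler's third law a = (μT²/4π²)^(1/3).
μT²/4π² = 2.689×10¹⁴ × (4.450×10⁵)² / 39.48 = 1.349×10²⁴ m³.
a = 1.105×10⁸ m = 1.1048×10⁵ km.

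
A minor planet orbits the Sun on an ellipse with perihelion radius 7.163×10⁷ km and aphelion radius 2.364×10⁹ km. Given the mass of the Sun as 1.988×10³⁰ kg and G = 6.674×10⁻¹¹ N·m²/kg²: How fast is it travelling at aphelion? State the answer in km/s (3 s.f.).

v ≈ 1.82 km/s

μ = GM = 6.674×10⁻¹¹ × 1.988×10³⁰ = 1.327×10²⁰ m³/s².
Semi-major axis a = (r_p + r_a)/2 = 1.2178×10⁹ km = 1.218×10¹² m.
Vis-viva: v² = μ(2/r − 1/a) = 1.327×10²⁰ × (8.460×10⁻¹³ − 8.211×10⁻¹³) = 3.301×10⁶ m²/s².
v = 1817 m/s = 1.817 km/s.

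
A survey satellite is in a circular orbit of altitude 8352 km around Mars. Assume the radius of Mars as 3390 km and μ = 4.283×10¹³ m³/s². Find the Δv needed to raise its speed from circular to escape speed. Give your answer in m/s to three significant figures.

r = 3390 + 8352 = 11742 km = 1.1742×10⁷ m.
Circular speed v_c = √(μ/r) = 1910 m/s.
Escape speed v_esc = √(2μ/r) = √2 × v_c = 2701 m/s.
Δv = v_esc − v_c = 791.1 m/s.

Δv ≈ 791 m/s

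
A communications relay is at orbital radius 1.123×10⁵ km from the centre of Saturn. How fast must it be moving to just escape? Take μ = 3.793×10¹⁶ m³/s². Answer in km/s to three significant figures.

v_esc ≈ 26.0 km/s

r = 1.123×10⁵ km = 1.123×10⁸ m.
Escape speed v_esc = √(2μ/r) = √(2 × 3.793×10¹⁶ / 1.123×10⁸) = √(6.755×10⁸) = 25990 m/s.
= 25.99 km/s.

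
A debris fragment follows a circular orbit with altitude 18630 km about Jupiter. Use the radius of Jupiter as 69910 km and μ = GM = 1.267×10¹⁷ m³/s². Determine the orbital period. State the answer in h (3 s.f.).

T ≈ 4.09 h

r = 69910 + 18630 = 88540 km = 8.8540×10⁷ m.
Kepler's third law: T = 2π√(r³/μ) = 2π√((8.854×10⁷)³ / 1.267×10¹⁷).
r³/μ = 5.478×10⁶ s², so T = 2π × 2.341×10³ = 1.471×10⁴ s.
Converting: 1.471×10⁴ s ÷ 3600 = 4.085 h.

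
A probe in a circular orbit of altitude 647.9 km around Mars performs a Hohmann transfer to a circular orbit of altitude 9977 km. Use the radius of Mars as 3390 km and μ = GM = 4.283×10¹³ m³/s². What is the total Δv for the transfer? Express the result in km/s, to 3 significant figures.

Δv_total ≈ 1.35 km/s

r₁ = 3390 + 647.9 = 4037.9 km = 4.0379×10⁶ m.
r₂ = 3390 + 9977 = 13367 km = 1.3367×10⁷ m.
Transfer ellipse a_t = (r₁ + r₂)/2 = 8.702×10⁶ m.
At r₁: circular v_c1 = √(μ/r₁) = 3257 m/s; transfer-periapsis v_p = √[μ(2/r₁ − 1/a_t)] = 4036 m/s.
Δv₁ = v_p − v_c1 = 779.5 m/s.
At r₂: circular v_c2 = √(μ/r₂) = 1790 m/s; transfer-apoapsis v_a = √[μ(2/r₂ − 1/a_t)] = 1219 m/s.
Δv₂ = v_c2 − v_a = 570.7 m/s.
Total Δv = Δv₁ + Δv₂ = 1350 m/s = 1.350 km/s.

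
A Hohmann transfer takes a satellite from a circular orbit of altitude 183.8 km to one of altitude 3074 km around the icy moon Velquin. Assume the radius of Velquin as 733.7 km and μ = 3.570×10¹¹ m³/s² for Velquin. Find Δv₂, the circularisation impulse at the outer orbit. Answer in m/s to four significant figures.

Δv ≈ 115.4 m/s

r₁ = 733.7 + 183.8 = 917.50 km = 9.1750×10⁵ m.
r₂ = 733.7 + 3074 = 3807.7 km = 3.8077×10⁶ m.
Transfer ellipse a_t = (r₁ + r₂)/2 = 2.363×10⁶ m.
At r₁: circular v_c1 = √(μ/r₁) = 623.8 m/s; transfer-periapsis v_p = √[μ(2/r₁ − 1/a_t)] = 791.9 m/s.
At r₂: circular v_c2 = √(μ/r₂) = 306.2 m/s; transfer-apoapsis v_a = √[μ(2/r₂ − 1/a_t)] = 190.8 m/s.
Δv₂ = v_c2 − v_a = 115.4 m/s.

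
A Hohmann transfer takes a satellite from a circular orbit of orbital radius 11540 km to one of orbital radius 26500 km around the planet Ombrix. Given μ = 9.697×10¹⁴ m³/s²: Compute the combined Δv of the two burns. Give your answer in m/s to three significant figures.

r₁ = 11540 km = 1.154×10⁷ m.
r₂ = 26500 km = 2.650×10⁷ m.
Transfer ellipse a_t = (r₁ + r₂)/2 = 1.902×10⁷ m.
At r₁: circular v_c1 = √(μ/r₁) = 9167 m/s; transfer-periapsis v_p = √[μ(2/r₁ − 1/a_t)] = 10820 m/s.
Δv₁ = v_p − v_c1 = 1653 m/s.
At r₂: circular v_c2 = √(μ/r₂) = 6049 m/s; transfer-apoapsis v_a = √[μ(2/r₂ − 1/a_t)] = 4712 m/s.
Δv₂ = v_c2 − v_a = 1337 m/s.
Total Δv = Δv₁ + Δv₂ = 2991 m/s.

Δv_total ≈ 2990 m/s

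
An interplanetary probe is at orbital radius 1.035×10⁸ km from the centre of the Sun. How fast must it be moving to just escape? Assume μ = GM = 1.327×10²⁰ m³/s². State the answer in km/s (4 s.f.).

r = 1.035×10⁸ km = 1.035×10¹¹ m.
Escape speed v_esc = √(2μ/r) = √(2 × 1.327×10²⁰ / 1.035×10¹¹) = √(2.564×10⁹) = 50640 m/s.
= 50.64 km/s.

v_esc ≈ 50.64 km/s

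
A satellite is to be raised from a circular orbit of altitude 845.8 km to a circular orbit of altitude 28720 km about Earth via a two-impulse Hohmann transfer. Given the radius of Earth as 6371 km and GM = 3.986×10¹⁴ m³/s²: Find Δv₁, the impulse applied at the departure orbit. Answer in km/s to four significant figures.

r₁ = 6371 + 845.8 = 7216.8 km = 7.2168×10⁶ m.
r₂ = 6371 + 28720 = 35091 km = 3.5091×10⁷ m.
Transfer ellipse a_t = (r₁ + r₂)/2 = 2.115×10⁷ m.
At r₁: circular v_c1 = √(μ/r₁) = 7432 m/s; transfer-perigee v_p = √[μ(2/r₁ − 1/a_t)] = 9572 m/s.
Δv₁ = v_p − v_c1 = 2140 m/s.
= 2.140 km/s.

Δv ≈ 2.140 km/s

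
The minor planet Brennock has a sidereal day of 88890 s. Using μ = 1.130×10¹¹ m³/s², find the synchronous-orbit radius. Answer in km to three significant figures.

r_sync ≈ 2830 km

A synchronous orbit has period T, so by Kepler's third law a = (μT²/4π²)^(1/3).
μT²/4π² = 1.130×10¹¹ × (8.889×10⁴)² / 39.48 = 2.262×10¹⁹ m³.
a = 2.828×10⁶ m = 2828.0 km.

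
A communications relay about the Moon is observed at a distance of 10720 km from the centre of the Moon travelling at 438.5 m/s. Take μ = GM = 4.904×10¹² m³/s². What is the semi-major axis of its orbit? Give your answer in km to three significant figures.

r = 1.072×10⁷ m.
Specific orbital energy ε = v²/2 − μ/r = (438.5)²/2 − 4.904×10¹²/1.072×10⁷ = -3.613×10⁵ J/kg.
Since ε = −μ/(2a), a = −μ/(2ε) = 6.786×10⁶ m = 6786.2 km.

a ≈ 6790 km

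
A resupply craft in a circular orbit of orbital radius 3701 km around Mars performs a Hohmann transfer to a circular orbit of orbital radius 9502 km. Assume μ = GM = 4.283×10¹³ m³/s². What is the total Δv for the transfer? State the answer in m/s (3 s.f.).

Δv_total ≈ 1210 m/s

r₁ = 3701 km = 3.701×10⁶ m.
r₂ = 9502 km = 9.502×10⁶ m.
Transfer ellipse a_t = (r₁ + r₂)/2 = 6.602×10⁶ m.
At r₁: circular v_c1 = √(μ/r₁) = 3402 m/s; transfer-periapsis v_p = √[μ(2/r₁ − 1/a_t)] = 4081 m/s.
Δv₁ = v_p − v_c1 = 679.5 m/s.
At r₂: circular v_c2 = √(μ/r₂) = 2123 m/s; transfer-apoapsis v_a = √[μ(2/r₂ − 1/a_t)] = 1590 m/s.
Δv₂ = v_c2 − v_a = 533.4 m/s.
Total Δv = Δv₁ + Δv₂ = 1213 m/s.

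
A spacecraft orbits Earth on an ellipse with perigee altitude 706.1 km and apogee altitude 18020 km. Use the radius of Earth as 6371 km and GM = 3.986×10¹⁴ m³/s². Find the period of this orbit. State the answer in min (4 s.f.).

r_p = 6371 + 706.1 = 7077.1 km = 7.0771×10⁶ m.
r_a = 6371 + 18020 = 24391 km = 2.4391×10⁷ m.
Semi-major axis a = (r_p + r_a)/2 = (7077.1 + 24391)/2 = 15734 km = 1.573×10⁷ m.
By Kepler's third law T = 2π√(a³/μ) = 2π × 3.126×10³ = 1.964×10⁴ s.
= 327.4 min.

T ≈ 327.4 min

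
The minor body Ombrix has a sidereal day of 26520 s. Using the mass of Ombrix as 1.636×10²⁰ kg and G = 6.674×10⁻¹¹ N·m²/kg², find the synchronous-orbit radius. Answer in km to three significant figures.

r_sync ≈ 579 km

μ = GM = 6.674×10⁻¹¹ × 1.636×10²⁰ = 1.092×10¹⁰ m³/s².
A synchronous orbit has period T, so by Kepler's third law a = (μT²/4π²)^(1/3).
μT²/4π² = 1.092×10¹⁰ × (2.652×10⁴)² / 39.48 = 1.945×10¹⁷ m³.
a = 5.794×10⁵ m = 579.41 km.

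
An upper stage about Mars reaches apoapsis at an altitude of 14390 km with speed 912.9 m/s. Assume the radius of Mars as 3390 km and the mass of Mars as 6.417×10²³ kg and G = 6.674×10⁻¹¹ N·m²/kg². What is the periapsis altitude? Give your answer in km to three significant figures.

periapsis altitude ≈ 329 km

μ = GM = 6.674×10⁻¹¹ × 6.417×10²³ = 4.283×10¹³ m³/s².
r_a = 3390 + 14390 = 17780 km = 1.778×10⁷ m.
Specific energy ε = v²/2 − μ/r = -1.992×10⁶ J/kg, so a = −μ/(2ε) = 1.075×10⁷ m.
The apsides satisfy r_p + r_a = 2a, so the periapsis radius is 2a − r_a = 3.719×10⁶ m = 3719.2 km.
Periapsis altitude = 3719.2 − 3390 = 329.23 km.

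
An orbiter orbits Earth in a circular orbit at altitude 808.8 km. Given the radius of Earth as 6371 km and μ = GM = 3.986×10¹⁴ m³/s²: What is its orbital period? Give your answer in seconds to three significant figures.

T ≈ 6050 seconds

r = 6371 + 808.8 = 7179.8 km = 7.1798×10⁶ m.
Kepler's third law: T = 2π√(r³/μ) = 2π√((7.180×10⁶)³ / 3.986×10¹⁴).
r³/μ = 9.285×10⁵ s², so T = 2π × 9.636×10² = 6.055×10³ s.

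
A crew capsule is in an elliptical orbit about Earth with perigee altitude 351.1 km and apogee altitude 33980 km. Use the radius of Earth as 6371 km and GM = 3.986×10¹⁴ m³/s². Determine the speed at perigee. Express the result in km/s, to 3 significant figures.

v ≈ 10.1 km/s

r_p = 6371 + 351.1 = 6722.1 km = 6.7221×10⁶ m.
r_a = 6371 + 33980 = 40351 km = 4.0351×10⁷ m.
Semi-major axis a = (r_p + r_a)/2 = 23537 km = 2.354×10⁷ m.
Vis-viva: v² = μ(2/r − 1/a) = 3.986×10¹⁴ × (2.975×10⁻⁷ − 4.249×10⁻⁸) = 1.017×10⁸ m²/s².
v = 10080 m/s = 10.08 km/s.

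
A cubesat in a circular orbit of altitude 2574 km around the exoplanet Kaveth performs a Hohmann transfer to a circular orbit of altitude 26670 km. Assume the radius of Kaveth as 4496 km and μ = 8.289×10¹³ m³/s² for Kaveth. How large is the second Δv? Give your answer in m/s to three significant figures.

r₁ = 4496 + 2574 = 7070.0 km = 7.0700×10⁶ m.
r₂ = 4496 + 26670 = 31166 km = 3.1166×10⁷ m.
Transfer ellipse a_t = (r₁ + r₂)/2 = 1.912×10⁷ m.
At r₁: circular v_c1 = √(μ/r₁) = 3424 m/s; transfer-periapsis v_p = √[μ(2/r₁ − 1/a_t)] = 4372 m/s.
At r₂: circular v_c2 = √(μ/r₂) = 1631 m/s; transfer-apoapsis v_a = √[μ(2/r₂ − 1/a_t)] = 991.7 m/s.
Δv₂ = v_c2 − v_a = 639.1 m/s.

Δv ≈ 639 m/s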